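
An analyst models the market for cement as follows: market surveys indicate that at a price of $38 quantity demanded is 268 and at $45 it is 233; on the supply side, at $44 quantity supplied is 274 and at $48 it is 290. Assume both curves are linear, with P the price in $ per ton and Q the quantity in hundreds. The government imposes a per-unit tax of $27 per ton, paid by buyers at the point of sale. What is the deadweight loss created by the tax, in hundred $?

Deadweight loss = $810 hundred.

Demand slope: (233 − 268)/(45 − 38) = -5, so Qd = 458 − 5P.
Supply slope: (290 − 274)/(48 − 44) = 4, so Qs = 4P + 98.
Without the tax, 458 − 5P = 4P + 98 gives 9P = 360, so P* = $40 and Q* = 258.
With the tax collected from buyers, demand (in seller-price terms) shifts: Qd = 458 − 5(P + 27).
Solving gives Q = 198 with buyers paying $52 and producers receiving $25 (the $27 wedge).
Quantity falls by |ΔQ| = |258 − 198| = 60.
DWL = ½ · t · |ΔQ| = ½ · 27 · 60 = $810.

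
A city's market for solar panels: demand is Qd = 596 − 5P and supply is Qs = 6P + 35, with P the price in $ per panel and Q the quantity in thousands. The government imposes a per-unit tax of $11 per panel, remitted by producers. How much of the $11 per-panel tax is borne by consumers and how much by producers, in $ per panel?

Before the tax: set 596 − 5P = 6P + 35 → P* = $51, Q* = 341.
With the tax collected from producers, supply shifts: Qs = 6(P − 11) + 35.
New equilibrium: consumers pay $57, producers receive $46, Q = 311. (Wedge: Pb − Ps = 11.)
Burden on consumers: $6; on producers: $5. (They sum to $11.)
The less price-elastic side of the market bears the larger share of a per-unit tax.

Consumers bear $6 per panel; producers bear $5 per panel.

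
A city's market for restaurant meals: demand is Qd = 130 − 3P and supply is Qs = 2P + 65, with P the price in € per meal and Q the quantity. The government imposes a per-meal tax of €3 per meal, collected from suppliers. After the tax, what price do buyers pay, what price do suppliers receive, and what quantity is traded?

Without the tax, 130 − 3P = 2P + 65 gives 5P = 65, so P* = €13 and Q* = 91.
With the tax collected from suppliers, supply shifts: Qs = 2(P − 3) + 65.
New equilibrium: buyers pay €14.2, suppliers receive €11.2, Q = 87.4. (Wedge: Pb − Ps = 3.)

Buyers pay €14.2; suppliers receive €11.2; quantity = 87.4.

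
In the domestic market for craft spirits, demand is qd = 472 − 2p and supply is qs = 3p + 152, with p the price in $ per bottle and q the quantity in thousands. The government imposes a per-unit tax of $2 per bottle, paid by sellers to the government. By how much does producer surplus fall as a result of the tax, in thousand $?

Producer surplus falls by $274.24 thousand.

Before the tax: set 472 − 2p = 3p + 152 → p* = $64, q* = 344.
With the tax collected from sellers, supply shifts: qs = 3(p − 2) + 152.
Solving gives q = 341.6 with buyers paying $65.2 and sellers receiving $63.2 (the $2 wedge).
ΔPS is the trapezoid between Q = 341.6 and Q = 344 of height $0.8: ½ · (344 + 341.6) · 0.8 = $274.24.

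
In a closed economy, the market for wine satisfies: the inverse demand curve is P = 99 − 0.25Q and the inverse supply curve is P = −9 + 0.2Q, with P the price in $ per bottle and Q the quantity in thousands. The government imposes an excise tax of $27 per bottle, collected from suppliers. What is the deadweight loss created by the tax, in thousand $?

Inverting to Q(P) form: Qd = 396 − 4P; Qs = 5P + 45.
Before the tax: set 396 − 4P = 5P + 45 → P* = $39, Q* = 240.
With the tax collected from suppliers, supply shifts: Qs = 5(P − 27) + 45.
Solving gives Q = 180 with buyers paying $54 and suppliers receiving $27 (the $27 wedge).
Quantity falls by |ΔQ| = |240 − 180| = 60.
DWL = ½ · t · |ΔQ| = ½ · 27 · 60 = $810.

Deadweight loss = $810 thousand.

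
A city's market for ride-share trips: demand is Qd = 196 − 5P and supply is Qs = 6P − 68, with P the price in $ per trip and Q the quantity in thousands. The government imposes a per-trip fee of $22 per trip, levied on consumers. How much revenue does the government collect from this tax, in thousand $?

Without the tax, 196 − 5P = 6P − 68 gives 11P = 264, so P* = $24 and Q* = 76.
With the tax collected from consumers, demand (in seller-price terms) shifts: Qd = 196 − 5(P + 22).
New equilibrium: consumers pay $36, producers receive $14, Q = 16. (Wedge: Pb − Ps = 22.)
Revenue = t · Q = 22 · 16 = $352.

Tax revenue = $352 thousand.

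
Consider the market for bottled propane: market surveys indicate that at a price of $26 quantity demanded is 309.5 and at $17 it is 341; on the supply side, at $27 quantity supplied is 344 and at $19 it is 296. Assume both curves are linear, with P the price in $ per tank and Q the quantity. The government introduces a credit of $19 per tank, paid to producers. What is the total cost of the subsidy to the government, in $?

Demand slope: (341 − 309.5)/(17 − 26) = -3.5, so Qd = 400.5 − 3.5P.
Supply slope: (296 − 344)/(19 − 27) = 6, so Qs = 6P + 182.
Without the subsidy, 400.5 − 3.5P = 6P + 182 gives 9.5P = 218.5, so P* = $23 and Q* = 320.
With a per-unit subsidy paid to producers, each receives P + 19 per unit sold, so supply becomes Qs = 6(P + 19) + 182.
Solving gives Q = 362 with consumers paying $11 and producers receiving $30 (the $19 wedge).
Outlay = t · Q = 19 · 362 = $6878.

Government outlay = $6878.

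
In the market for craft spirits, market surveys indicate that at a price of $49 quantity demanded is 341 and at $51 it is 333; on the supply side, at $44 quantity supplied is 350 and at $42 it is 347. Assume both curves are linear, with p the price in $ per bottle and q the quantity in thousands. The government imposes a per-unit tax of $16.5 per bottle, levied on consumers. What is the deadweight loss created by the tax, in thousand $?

Demand slope: (333 − 341)/(51 − 49) = -4, so qd = 537 − 4p.
Supply slope: (347 − 350)/(42 − 44) = 1.5, so qs = 1.5p + 284.
Without the tax, 537 − 4p = 1.5p + 284 gives 5.5p = 253, so p* = $46 and q* = 353.
With the tax collected from consumers, demand (in seller-price terms) shifts: qd = 537 − 4(p + 16.5).
Solving gives q = 335 with consumers paying $50.5 and sellers receiving $34 (the $16.5 wedge).
Quantity falls by |ΔQ| = |353 − 335| = 18.
DWL = ½ · t · |ΔQ| = ½ · 16.5 · 18 = $148.5.

Deadweight loss = $148.5 thousand.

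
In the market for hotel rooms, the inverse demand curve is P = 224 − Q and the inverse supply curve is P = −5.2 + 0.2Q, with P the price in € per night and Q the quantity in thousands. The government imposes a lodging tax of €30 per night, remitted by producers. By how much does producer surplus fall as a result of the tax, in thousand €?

Producer surplus falls by €892.5 thousand.

Rewrite in direct form: Qd = 224 − P and Qs = 5P + 26.
Without the tax, 224 − P = 5P + 26 gives 6P = 198, so P* = €33 and Q* = 191.
With the tax collected from producers, supply shifts: Qs = 5(P − 30) + 26.
New equilibrium: buyers pay €58, producers receive €28, Q = 166. (Wedge: Pb − Ps = 30.)
ΔPS is the trapezoid between Q = 166 and Q = 191 of height €5: ½ · (191 + 166) · 5 = €892.5.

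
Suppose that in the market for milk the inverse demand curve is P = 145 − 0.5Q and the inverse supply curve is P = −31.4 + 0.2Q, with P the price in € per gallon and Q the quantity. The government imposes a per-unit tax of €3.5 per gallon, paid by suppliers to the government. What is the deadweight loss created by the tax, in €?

Deadweight loss = €8.75.

Rewrite in direct form: Qd = 290 − 2P and Qs = 5P + 157.
Without the tax, 290 − 2P = 5P + 157 gives 7P = 133, so P* = €19 and Q* = 252.
With the tax collected from suppliers, supply shifts: Qs = 5(P − 3.5) + 157.
Solving gives Q = 247 with consumers paying €21.5 and suppliers receiving €18 (the €3.5 wedge).
Quantity falls by |ΔQ| = |252 − 247| = 5.
DWL = ½ · t · |ΔQ| = ½ · 3.5 · 5 = €8.75.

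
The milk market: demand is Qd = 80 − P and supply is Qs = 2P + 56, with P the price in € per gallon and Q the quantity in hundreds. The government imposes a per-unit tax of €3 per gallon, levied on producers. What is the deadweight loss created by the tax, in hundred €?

Before the tax: set 80 − P = 2P + 56 → P* = €8, Q* = 72.
With the tax collected from producers, supply shifts: Qs = 2(P − 3) + 56.
New equilibrium: buyers pay €10, producers receive €7, Q = 70. (Wedge: Pb − Ps = 3.)
Quantity falls by |ΔQ| = |72 − 70| = 2.
DWL = ½ · t · |ΔQ| = ½ · 3 · 2 = €3.

Deadweight loss = €3 hundred.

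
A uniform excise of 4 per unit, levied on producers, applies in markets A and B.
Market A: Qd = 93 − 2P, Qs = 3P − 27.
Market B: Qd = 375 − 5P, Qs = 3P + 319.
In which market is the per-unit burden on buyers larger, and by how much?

Market A, by 0.9.

Market A: pre-tax P* = 24, Q* = 45; post-tax Q = 40.2; per-unit burden on buyers = 2.4.
Market B: pre-tax P* = 7, Q* = 340; post-tax Q = 332.5; per-unit burden on buyers = 1.5.
Difference: 2.4 vs 1.5 → market A is larger by 0.9.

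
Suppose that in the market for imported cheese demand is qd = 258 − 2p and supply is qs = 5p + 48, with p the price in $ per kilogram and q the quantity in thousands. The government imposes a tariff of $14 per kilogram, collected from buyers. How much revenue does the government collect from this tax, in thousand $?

Tax revenue = $2492 thousand.

Without the tax, 258 − 2p = 5p + 48 gives 7p = 210, so p* = $30 and q* = 198.
With the tax collected from buyers, demand (in seller-price terms) shifts: qd = 258 − 2(p + 14).
New equilibrium: buyers pay $40, sellers receive $26, q = 178. (Wedge: pb − ps = 14.)
Revenue = t · Q = 14 · 178 = $2492.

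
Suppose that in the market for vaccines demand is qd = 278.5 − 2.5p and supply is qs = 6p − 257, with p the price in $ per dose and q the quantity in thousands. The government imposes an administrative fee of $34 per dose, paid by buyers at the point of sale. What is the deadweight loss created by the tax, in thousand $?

Without the tax, 278.5 − 2.5p = 6p − 257 gives 8.5p = 535.5, so p* = $63 and q* = 121.
With the tax collected from buyers, demand (in seller-price terms) shifts: qd = 278.5 − 2.5(p + 34).
Solving gives q = 61 with buyers paying $87 and producers receiving $53 (the $34 wedge).
Quantity falls by |ΔQ| = |121 − 61| = 60.
DWL = ½ · t · |ΔQ| = ½ · 34 · 60 = $1020.

Deadweight loss = $1020 thousand.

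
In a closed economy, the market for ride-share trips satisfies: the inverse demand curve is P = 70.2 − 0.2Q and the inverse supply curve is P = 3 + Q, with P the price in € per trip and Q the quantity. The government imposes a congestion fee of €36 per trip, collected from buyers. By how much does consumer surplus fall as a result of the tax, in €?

Rewrite in direct form: Qd = 351 − 5P and Qs = P − 3.
Without the tax, 351 − 5P = P − 3 gives 6P = 354, so P* = €59 and Q* = 56.
With the tax collected from buyers, demand (in seller-price terms) shifts: Qd = 351 − 5(P + 36).
Solving gives Q = 26 with buyers paying €65 and producers receiving €29 (the €36 wedge).
ΔCS is the trapezoid between Q = 26 and Q = 56 of height €6: ½ · (56 + 26) · 6 = €246.

Consumer surplus falls by €246.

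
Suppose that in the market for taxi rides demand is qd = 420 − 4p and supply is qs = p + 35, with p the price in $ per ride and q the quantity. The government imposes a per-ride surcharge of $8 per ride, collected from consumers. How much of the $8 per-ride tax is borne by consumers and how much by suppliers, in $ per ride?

Consumers bear $1.6 per ride; suppliers bear $6.4 per ride.

Before the tax: set 420 − 4p = p + 35 → p* = $77, q* = 112.
With the tax collected from consumers, demand (in seller-price terms) shifts: qd = 420 − 4(p + 8).
Solving gives q = 105.6 with consumers paying $78.6 and suppliers receiving $70.6 (the $8 wedge).
Burden on consumers: $1.6; on suppliers: $6.4. (They sum to $8.)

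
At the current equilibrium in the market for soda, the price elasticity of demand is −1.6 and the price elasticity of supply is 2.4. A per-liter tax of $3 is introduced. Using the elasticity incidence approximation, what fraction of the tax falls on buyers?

Incidence ratio: buyers' share ≈ εs / (εs + |εd|) = 2.4 / (2.4 + 1.6) = 0.6.
Supply is the more elastic side, so buyers bear the larger share.

Buyers' share ≈ 0.6.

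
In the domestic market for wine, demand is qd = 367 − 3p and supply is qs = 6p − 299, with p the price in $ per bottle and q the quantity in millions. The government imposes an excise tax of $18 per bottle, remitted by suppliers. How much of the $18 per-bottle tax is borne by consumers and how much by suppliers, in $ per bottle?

Consumers bear $12 per bottle; suppliers bear $6 per bottle.

Without the tax, 367 − 3p = 6p − 299 gives 9p = 666, so p* = $74 and q* = 145.
With the tax collected from suppliers, supply shifts: qs = 6(p − 18) − 299.
Solving gives q = 109 with consumers paying $86 and suppliers receiving $68 (the $18 wedge).
Burden on consumers: $12; on suppliers: $6. (They sum to $18.)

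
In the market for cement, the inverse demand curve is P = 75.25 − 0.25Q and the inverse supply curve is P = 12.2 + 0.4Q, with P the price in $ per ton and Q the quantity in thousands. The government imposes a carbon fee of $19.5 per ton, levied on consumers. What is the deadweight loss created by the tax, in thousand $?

Deadweight loss = $292.5 thousand.

Inverting to Q(P) form: Qd = 301 − 4P; Qs = 2.5P − 30.5.
Before the tax: set 301 − 4P = 2.5P − 30.5 → P* = $51, Q* = 97.
With the tax collected from consumers, demand (in seller-price terms) shifts: Qd = 301 − 4(P + 19.5).
Solving gives Q = 67 with consumers paying $58.5 and producers receiving $39 (the $19.5 wedge).
Quantity falls by |ΔQ| = |97 − 67| = 30.
DWL = ½ · t · |ΔQ| = ½ · 19.5 · 30 = $292.5.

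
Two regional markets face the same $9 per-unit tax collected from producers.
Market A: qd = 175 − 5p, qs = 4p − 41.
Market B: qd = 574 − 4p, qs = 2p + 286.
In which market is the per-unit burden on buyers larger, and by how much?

Market A, by $1.

Market A: pre-tax p* = $24, q* = 55; post-tax q = 35; per-unit burden on buyers = $4.
Market B: pre-tax p* = $48, q* = 382; post-tax q = 370; per-unit burden on buyers = $3.
Difference: $4 vs $3 → market A is larger by $1.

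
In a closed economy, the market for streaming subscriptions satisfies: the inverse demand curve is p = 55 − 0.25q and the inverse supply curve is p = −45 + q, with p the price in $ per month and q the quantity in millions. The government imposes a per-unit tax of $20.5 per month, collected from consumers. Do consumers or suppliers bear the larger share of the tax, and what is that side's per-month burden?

Inverting to q(p) form: qd = 220 − 4p; qs = p + 45.
Before the tax: set 220 − 4p = p + 45 → p* = $35, q* = 80.
With the tax collected from consumers, demand (in seller-price terms) shifts: qd = 220 − 4(p + 20.5).
New equilibrium: consumers pay $39.1, suppliers receive $18.6, q = 63.6. (Wedge: pb − ps = 20.5.)
Per-month burden: consumers $4.1, suppliers $16.4.
Suppliers take the larger share because supply is less price-elastic here (demand slope 4 vs supply slope 1).
The less price-elastic side of the market bears the larger share of a per-unit tax.

Suppliers bear the larger share: $16.4 per month.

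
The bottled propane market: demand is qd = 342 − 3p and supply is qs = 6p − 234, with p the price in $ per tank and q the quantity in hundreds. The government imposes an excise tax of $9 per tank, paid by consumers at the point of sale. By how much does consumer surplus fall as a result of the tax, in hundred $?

Consumer surplus falls by $846 hundred.

Without the tax, 342 − 3p = 6p − 234 gives 9p = 576, so p* = $64 and q* = 150.
With the tax collected from consumers, demand (in seller-price terms) shifts: qd = 342 − 3(p + 9).
New equilibrium: consumers pay $70, suppliers receive $61, q = 132. (Wedge: pb − ps = 9.)
ΔCS is the trapezoid between Q = 132 and Q = 150 of height $6: ½ · (150 + 132) · 6 = $846.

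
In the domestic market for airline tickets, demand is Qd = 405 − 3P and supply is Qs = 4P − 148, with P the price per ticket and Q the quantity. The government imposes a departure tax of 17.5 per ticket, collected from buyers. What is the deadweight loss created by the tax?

Before the tax: set 405 − 3P = 4P − 148 → P* = 79, Q* = 168.
With the tax collected from buyers, demand (in seller-price terms) shifts: Qd = 405 − 3(P + 17.5).
Solving gives Q = 138 with buyers paying 89 and sellers receiving 71.5 (the 17.5 wedge).
Quantity falls by |ΔQ| = |168 − 138| = 30.
DWL = ½ · t · |ΔQ| = ½ · 17.5 · 30 = 262.5.

Deadweight loss = 262.5.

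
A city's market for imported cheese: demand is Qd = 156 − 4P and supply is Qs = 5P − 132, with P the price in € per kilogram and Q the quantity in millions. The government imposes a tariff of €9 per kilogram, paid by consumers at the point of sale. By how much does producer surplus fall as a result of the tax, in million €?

Producer surplus falls by €72 million.

Before the tax: set 156 − 4P = 5P − 132 → P* = €32, Q* = 28.
With the tax collected from consumers, demand (in seller-price terms) shifts: Qd = 156 − 4(P + 9).
Solving gives Q = 8 with consumers paying €37 and suppliers receiving €28 (the €9 wedge).
ΔPS is the trapezoid between Q = 8 and Q = 28 of height €4: ½ · (28 + 8) · 4 = €72.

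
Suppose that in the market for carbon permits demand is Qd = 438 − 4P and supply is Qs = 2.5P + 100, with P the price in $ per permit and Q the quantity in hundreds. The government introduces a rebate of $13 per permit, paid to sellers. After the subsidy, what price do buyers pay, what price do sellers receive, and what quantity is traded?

Buyers pay $47; sellers receive $60; quantity = 250.

Before the subsidy: set 438 − 4P = 2.5P + 100 → P* = $52, Q* = 230.
With a per-unit subsidy paid to sellers, each receives P + 13 per unit sold, so supply becomes Qs = 2.5(P + 13) + 100.
Solving gives Q = 250 with buyers paying $47 and sellers receiving $60 (the $13 wedge).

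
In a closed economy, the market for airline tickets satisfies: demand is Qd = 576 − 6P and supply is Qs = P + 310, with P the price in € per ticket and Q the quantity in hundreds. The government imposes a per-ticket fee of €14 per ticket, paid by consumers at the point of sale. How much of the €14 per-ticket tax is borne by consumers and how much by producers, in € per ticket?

Before the tax: set 576 − 6P = P + 310 → P* = €38, Q* = 348.
With the tax collected from consumers, demand (in seller-price terms) shifts: Qd = 576 − 6(P + 14).
New equilibrium: consumers pay €40, producers receive €26, Q = 336. (Wedge: Pb − Ps = 14.)
Burden on consumers: €2; on producers: €12. (They sum to €14.)
The less price-elastic side of the market bears the larger share of a per-unit tax.

Consumers bear €2 per ticket; producers bear €12 per ticket.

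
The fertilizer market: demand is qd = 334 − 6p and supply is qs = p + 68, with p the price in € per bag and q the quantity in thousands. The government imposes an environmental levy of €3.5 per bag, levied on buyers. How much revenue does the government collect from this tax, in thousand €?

Without the tax, 334 − 6p = p + 68 gives 7p = 266, so p* = €38 and q* = 106.
With the tax collected from buyers, demand (in seller-price terms) shifts: qd = 334 − 6(p + 3.5).
New equilibrium: buyers pay €38.5, producers receive €35, q = 103. (Wedge: pb − ps = 3.5.)
Revenue = t · Q = 3.5 · 103 = €360.5.

Tax revenue = €360.5 thousand.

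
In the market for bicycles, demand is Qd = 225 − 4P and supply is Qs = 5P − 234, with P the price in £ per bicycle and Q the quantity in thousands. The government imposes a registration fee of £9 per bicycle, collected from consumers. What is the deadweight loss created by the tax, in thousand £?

Without the tax, 225 − 4P = 5P − 234 gives 9P = 459, so P* = £51 and Q* = 21.
With the tax collected from consumers, demand (in seller-price terms) shifts: Qd = 225 − 4(P + 9).
New equilibrium: consumers pay £56, sellers receive £47, Q = 1. (Wedge: Pb − Ps = 9.)
Quantity falls by |ΔQ| = |21 − 1| = 20.
DWL = ½ · t · |ΔQ| = ½ · 9 · 20 = £90.

Deadweight loss = £90 thousand.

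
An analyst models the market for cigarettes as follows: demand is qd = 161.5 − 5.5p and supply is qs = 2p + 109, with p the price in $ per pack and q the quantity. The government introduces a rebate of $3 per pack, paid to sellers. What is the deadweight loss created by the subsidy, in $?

Deadweight loss = $6.6.

Before the subsidy: set 161.5 − 5.5p = 2p + 109 → p* = $7, q* = 123.
With a per-unit subsidy paid to sellers, each receives p + 3 per unit sold, so supply becomes qs = 2(p + 3) + 109.
New equilibrium: consumers pay $6.2, sellers receive $9.2, q = 127.4. (Wedge: pb − ps = −3.)
Quantity rises by |ΔQ| = |123 − 127.4| = 4.4.
DWL = ½ · t · |ΔQ| = ½ · 3 · 4.4 = $6.6.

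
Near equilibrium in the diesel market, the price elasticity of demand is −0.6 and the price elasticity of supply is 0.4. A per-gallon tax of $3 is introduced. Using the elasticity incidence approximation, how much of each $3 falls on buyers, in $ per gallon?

Buyers bear ≈ $1.2 per gallon.

Incidence ratio: buyers' share ≈ εs / (εs + |εd|) = 0.4 / (0.4 + 0.6) = 0.4.
So buyers bear ≈ 0.4 × $3 = $1.2; suppliers bear $1.8.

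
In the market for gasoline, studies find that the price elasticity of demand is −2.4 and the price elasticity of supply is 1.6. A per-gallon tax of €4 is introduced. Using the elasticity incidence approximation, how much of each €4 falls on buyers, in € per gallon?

Incidence ratio: buyers' share ≈ εs / (εs + |εd|) = 1.6 / (1.6 + 2.4) = 0.4.
So buyers bear ≈ 0.4 × €4 = €1.6; producers bear €2.4.

Buyers bear ≈ €1.6 per gallon.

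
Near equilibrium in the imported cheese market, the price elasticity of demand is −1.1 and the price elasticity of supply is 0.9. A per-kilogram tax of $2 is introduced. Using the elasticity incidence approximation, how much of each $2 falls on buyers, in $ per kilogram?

Incidence ratio: buyers' share ≈ εs / (εs + |εd|) = 0.9 / (0.9 + 1.1) = 0.45.
So buyers bear ≈ 0.45 × $2 = $0.9; producers bear $1.1.

Buyers bear ≈ $0.9 per kilogram.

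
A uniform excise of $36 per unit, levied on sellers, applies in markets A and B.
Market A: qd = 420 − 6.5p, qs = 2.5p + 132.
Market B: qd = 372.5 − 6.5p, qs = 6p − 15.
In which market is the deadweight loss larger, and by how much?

Market B, by $851.76.

Market A: pre-tax p* = $32, q* = 212; post-tax q = 147; deadweight loss = $1170.
Market B: pre-tax p* = $31, q* = 171; post-tax q = 58.68; deadweight loss = $2021.76.
Difference: $1170 vs $2021.76 → market B is larger by $851.76.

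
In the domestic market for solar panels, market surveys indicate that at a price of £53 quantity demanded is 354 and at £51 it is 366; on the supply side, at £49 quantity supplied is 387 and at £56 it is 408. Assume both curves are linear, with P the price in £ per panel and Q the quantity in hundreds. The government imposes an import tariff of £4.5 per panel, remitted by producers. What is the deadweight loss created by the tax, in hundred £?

Deadweight loss = £20.25 hundred.

Demand slope: (366 − 354)/(51 − 53) = -6, so Qd = 672 − 6P.
Supply slope: (408 − 387)/(56 − 49) = 3, so Qs = 3P + 240.
Without the tax, 672 − 6P = 3P + 240 gives 9P = 432, so P* = £48 and Q* = 384.
With the tax collected from producers, supply shifts: Qs = 3(P − 4.5) + 240.
Solving gives Q = 375 with consumers paying £49.5 and producers receiving £45 (the £4.5 wedge).
Quantity falls by |ΔQ| = |384 − 375| = 9.
DWL = ½ · t · |ΔQ| = ½ · 4.5 · 9 = £20.25.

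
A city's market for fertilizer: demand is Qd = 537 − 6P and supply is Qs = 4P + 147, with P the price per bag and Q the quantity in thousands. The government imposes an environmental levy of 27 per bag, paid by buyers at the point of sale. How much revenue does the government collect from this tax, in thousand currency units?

Before the tax: set 537 − 6P = 4P + 147 → P* = 39, Q* = 303.
With the tax collected from buyers, demand (in seller-price terms) shifts: Qd = 537 − 6(P + 27).
Solving gives Q = 238.2 with buyers paying 49.8 and sellers receiving 22.8 (the 27 wedge).
Revenue = t · Q = 27 · 238.2 = 6431.4.

Tax revenue = 6431.4 thousand.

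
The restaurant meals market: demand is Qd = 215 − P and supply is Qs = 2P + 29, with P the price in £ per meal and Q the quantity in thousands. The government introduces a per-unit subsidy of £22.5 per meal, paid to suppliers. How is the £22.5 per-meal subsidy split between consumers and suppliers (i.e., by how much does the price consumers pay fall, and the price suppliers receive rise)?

Without the subsidy, 215 − P = 2P + 29 gives 3P = 186, so P* = £62 and Q* = 153.
With a per-unit subsidy paid to suppliers, each receives P + 22.5 per unit sold, so supply becomes Qs = 2(P + 22.5) + 29.
Solving gives Q = 168 with consumers paying £47 and suppliers receiving £69.5 (the £22.5 wedge).
Gain to consumers: £15; to suppliers: £7.5. (They sum to £22.5.)

Consumers gain £15 per meal; suppliers gain £7.5 per meal.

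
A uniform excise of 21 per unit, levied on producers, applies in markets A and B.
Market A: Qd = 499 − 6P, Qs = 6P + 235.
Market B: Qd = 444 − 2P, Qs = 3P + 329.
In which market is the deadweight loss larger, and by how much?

Market A: pre-tax P* = 22, Q* = 367; post-tax Q = 304; deadweight loss = 661.5.
Market B: pre-tax P* = 23, Q* = 398; post-tax Q = 372.8; deadweight loss = 264.6.
Difference: 661.5 vs 264.6 → market A is larger by 396.9.

Market A, by 396.9.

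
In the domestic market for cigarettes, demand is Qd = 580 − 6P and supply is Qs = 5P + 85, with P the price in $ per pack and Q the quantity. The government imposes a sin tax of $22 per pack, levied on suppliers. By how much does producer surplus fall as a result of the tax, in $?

Producer surplus falls by $3360.

Without the tax, 580 − 6P = 5P + 85 gives 11P = 495, so P* = $45 and Q* = 310.
With the tax collected from suppliers, supply shifts: Qs = 5(P − 22) + 85.
New equilibrium: buyers pay $55, suppliers receive $33, Q = 250. (Wedge: Pb − Ps = 22.)
ΔPS is the trapezoid between Q = 250 and Q = 310 of height $12: ½ · (310 + 250) · 12 = $3360.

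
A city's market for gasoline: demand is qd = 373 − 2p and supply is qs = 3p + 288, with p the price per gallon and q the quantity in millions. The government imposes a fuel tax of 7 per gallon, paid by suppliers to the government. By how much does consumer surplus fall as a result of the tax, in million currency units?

Before the tax: set 373 − 2p = 3p + 288 → p* = 17, q* = 339.
With the tax collected from suppliers, supply shifts: qs = 3(p − 7) + 288.
New equilibrium: consumers pay 21.2, suppliers receive 14.2, q = 330.6. (Wedge: pb − ps = 7.)
ΔCS is the trapezoid between Q = 330.6 and Q = 339 of height 4.2: ½ · (339 + 330.6) · 4.2 = 1406.16.

Consumer surplus falls by 1406.16 million.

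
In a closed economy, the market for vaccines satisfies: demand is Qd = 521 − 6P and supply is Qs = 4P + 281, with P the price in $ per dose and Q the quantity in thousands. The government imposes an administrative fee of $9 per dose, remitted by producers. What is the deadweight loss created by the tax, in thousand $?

Before the tax: set 521 − 6P = 4P + 281 → P* = $24, Q* = 377.
With the tax collected from producers, supply shifts: Qs = 4(P − 9) + 281.
Solving gives Q = 355.4 with buyers paying $27.6 and producers receiving $18.6 (the $9 wedge).
Quantity falls by |ΔQ| = |377 − 355.4| = 21.6.
DWL = ½ · t · |ΔQ| = ½ · 9 · 21.6 = $97.2.

Deadweight loss = $97.2 thousand.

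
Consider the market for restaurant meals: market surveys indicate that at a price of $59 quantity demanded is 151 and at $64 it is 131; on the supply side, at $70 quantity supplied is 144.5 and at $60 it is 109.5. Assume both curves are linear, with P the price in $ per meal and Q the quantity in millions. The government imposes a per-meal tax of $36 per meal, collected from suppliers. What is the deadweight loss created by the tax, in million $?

Deadweight loss = $1209.6 million.

Demand slope: (131 − 151)/(64 − 59) = -4, so Qd = 387 − 4P.
Supply slope: (109.5 − 144.5)/(60 − 70) = 3.5, so Qs = 3.5P − 100.5.
Without the tax, 387 − 4P = 3.5P − 100.5 gives 7.5P = 487.5, so P* = $65 and Q* = 127.
With the tax collected from suppliers, supply shifts: Qs = 3.5(P − 36) − 100.5.
New equilibrium: consumers pay $81.8, suppliers receive $45.8, Q = 59.8. (Wedge: Pb − Ps = 36.)
Quantity falls by |ΔQ| = |127 − 59.8| = 67.2.
DWL = ½ · t · |ΔQ| = ½ · 36 · 67.2 = $1209.6.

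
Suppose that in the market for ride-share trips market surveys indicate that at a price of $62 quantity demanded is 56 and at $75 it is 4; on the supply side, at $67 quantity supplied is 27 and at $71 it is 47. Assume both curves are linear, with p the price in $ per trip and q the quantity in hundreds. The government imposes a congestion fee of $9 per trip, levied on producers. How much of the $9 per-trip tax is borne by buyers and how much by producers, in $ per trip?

Demand slope: (4 − 56)/(75 − 62) = -4, so qd = 304 − 4p.
Supply slope: (47 − 27)/(71 − 67) = 5, so qs = 5p − 308.
Without the tax, 304 − 4p = 5p − 308 gives 9p = 612, so p* = $68 and q* = 32.
With the tax collected from producers, supply shifts: qs = 5(p − 9) − 308.
Solving gives q = 12 with buyers paying $73 and producers receiving $64 (the $9 wedge).
Burden on buyers: $5; on producers: $4. (They sum to $9.)

Buyers bear $5 per trip; producers bear $4 per trip.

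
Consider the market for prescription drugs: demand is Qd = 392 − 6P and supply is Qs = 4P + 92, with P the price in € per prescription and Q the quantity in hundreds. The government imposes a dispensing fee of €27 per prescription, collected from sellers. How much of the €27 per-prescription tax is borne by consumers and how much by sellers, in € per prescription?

Consumers bear €10.8 per prescription; sellers bear €16.2 per prescription.

Before the tax: set 392 − 6P = 4P + 92 → P* = €30, Q* = 212.
With the tax collected from sellers, supply shifts: Qs = 4(P − 27) + 92.
New equilibrium: consumers pay €40.8, sellers receive €13.8, Q = 147.2. (Wedge: Pb − Ps = 27.)
Burden on consumers: €10.8; on sellers: €16.2. (They sum to €27.)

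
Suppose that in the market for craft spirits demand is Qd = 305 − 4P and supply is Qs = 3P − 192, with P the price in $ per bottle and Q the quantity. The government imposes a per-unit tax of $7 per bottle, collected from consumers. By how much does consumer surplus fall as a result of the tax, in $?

Before the tax: set 305 − 4P = 3P − 192 → P* = $71, Q* = 21.
With the tax collected from consumers, demand (in seller-price terms) shifts: Qd = 305 − 4(P + 7).
New equilibrium: consumers pay $74, suppliers receive $67, Q = 9. (Wedge: Pb − Ps = 7.)
ΔCS is the trapezoid between Q = 9 and Q = 21 of height $3: ½ · (21 + 9) · 3 = $45.

Consumer surplus falls by $45.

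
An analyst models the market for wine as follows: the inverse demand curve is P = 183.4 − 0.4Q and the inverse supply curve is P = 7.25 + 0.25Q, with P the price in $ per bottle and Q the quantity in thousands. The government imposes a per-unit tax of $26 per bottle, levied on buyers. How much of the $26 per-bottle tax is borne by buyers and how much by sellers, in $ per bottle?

Inverting to Q(P) form: Qd = 458.5 − 2.5P; Qs = 4P − 29.
Without the tax, 458.5 − 2.5P = 4P − 29 gives 6.5P = 487.5, so P* = $75 and Q* = 271.
With the tax collected from buyers, demand (in seller-price terms) shifts: Qd = 458.5 − 2.5(P + 26).
Solving gives Q = 231 with buyers paying $91 and sellers receiving $65 (the $26 wedge).
Burden on buyers: $16; on sellers: $10. (They sum to $26.)

Buyers bear $16 per bottle; sellers bear $10 per bottle.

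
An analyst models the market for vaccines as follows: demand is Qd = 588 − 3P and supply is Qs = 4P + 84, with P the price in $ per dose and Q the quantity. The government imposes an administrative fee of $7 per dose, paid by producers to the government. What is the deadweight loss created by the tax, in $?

Deadweight loss = $42.

Before the tax: set 588 − 3P = 4P + 84 → P* = $72, Q* = 372.
With the tax collected from producers, supply shifts: Qs = 4(P − 7) + 84.
New equilibrium: consumers pay $76, producers receive $69, Q = 360. (Wedge: Pb − Ps = 7.)
Quantity falls by |ΔQ| = |372 − 360| = 12.
DWL = ½ · t · |ΔQ| = ½ · 7 · 12 = $42.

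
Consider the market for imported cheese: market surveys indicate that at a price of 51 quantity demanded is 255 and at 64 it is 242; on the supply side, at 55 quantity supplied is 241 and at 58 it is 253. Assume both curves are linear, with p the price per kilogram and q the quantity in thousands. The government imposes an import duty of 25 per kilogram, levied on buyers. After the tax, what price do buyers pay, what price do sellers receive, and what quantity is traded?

Buyers pay 77; sellers receive 52; quantity = 229.

Demand slope: (242 − 255)/(64 − 51) = -1, so qd = 306 − p.
Supply slope: (253 − 241)/(58 − 55) = 4, so qs = 4p + 21.
Without the tax, 306 − p = 4p + 21 gives 5p = 285, so p* = 57 and q* = 249.
With the tax collected from buyers, demand (in seller-price terms) shifts: qd = 306 − (p + 25).
Solving gives q = 229 with buyers paying 77 and sellers receiving 52 (the 25 wedge).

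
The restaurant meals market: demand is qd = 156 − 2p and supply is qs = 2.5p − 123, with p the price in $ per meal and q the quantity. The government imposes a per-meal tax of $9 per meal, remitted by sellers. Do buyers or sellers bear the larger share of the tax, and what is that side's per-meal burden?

Without the tax, 156 − 2p = 2.5p − 123 gives 4.5p = 279, so p* = $62 and q* = 32.
With the tax collected from sellers, supply shifts: qs = 2.5(p − 9) − 123.
New equilibrium: buyers pay $67, sellers receive $58, q = 22. (Wedge: pb − ps = 9.)
Per-meal burden: buyers $5, sellers $4.
Buyers take the larger share because demand is less price-elastic here (demand slope 2 vs supply slope 2.5).

Buyers bear the larger share: $5 per meal.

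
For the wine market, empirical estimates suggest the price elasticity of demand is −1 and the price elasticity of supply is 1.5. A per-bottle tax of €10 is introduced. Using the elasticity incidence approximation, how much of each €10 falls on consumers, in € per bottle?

Incidence ratio: consumers' share ≈ εs / (εs + |εd|) = 1.5 / (1.5 + 1) = 0.6.
So consumers bear ≈ 0.6 × €10 = €6; producers bear €4.

Consumers bear ≈ €6 per bottle.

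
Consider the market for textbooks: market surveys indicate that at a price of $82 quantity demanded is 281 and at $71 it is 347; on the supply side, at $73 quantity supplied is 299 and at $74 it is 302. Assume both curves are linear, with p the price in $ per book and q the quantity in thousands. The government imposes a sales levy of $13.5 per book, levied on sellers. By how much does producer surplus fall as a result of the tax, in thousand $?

Demand slope: (347 − 281)/(71 − 82) = -6, so qd = 773 − 6p.
Supply slope: (302 − 299)/(74 − 73) = 3, so qs = 3p + 80.
Before the tax: set 773 − 6p = 3p + 80 → p* = $77, q* = 311.
With the tax collected from sellers, supply shifts: qs = 3(p − 13.5) + 80.
Solving gives q = 284 with buyers paying $81.5 and sellers receiving $68 (the $13.5 wedge).
ΔPS is the trapezoid between Q = 284 and Q = 311 of height $9: ½ · (311 + 284) · 9 = $2677.5.

Producer surplus falls by $2677.5 thousand.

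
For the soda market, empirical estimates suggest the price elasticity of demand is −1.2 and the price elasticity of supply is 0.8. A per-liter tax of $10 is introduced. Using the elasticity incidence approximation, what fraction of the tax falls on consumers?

Incidence ratio: consumers' share ≈ εs / (εs + |εd|) = 0.8 / (0.8 + 1.2) = 0.4.
Supply is the less elastic side, so consumers bear the smaller share.

Consumers' share ≈ 0.4.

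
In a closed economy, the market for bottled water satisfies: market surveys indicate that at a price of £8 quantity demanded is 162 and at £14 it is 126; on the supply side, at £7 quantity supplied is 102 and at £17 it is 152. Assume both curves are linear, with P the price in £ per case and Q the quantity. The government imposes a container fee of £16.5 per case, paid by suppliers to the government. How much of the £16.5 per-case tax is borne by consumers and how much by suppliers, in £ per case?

Consumers bear £7.5 per case; suppliers bear £9 per case.

Demand slope: (126 − 162)/(14 − 8) = -6, so Qd = 210 − 6P.
Supply slope: (152 − 102)/(17 − 7) = 5, so Qs = 5P + 67.
Without the tax, 210 − 6P = 5P + 67 gives 11P = 143, so P* = £13 and Q* = 132.
With the tax collected from suppliers, supply shifts: Qs = 5(P − 16.5) + 67.
New equilibrium: consumers pay £20.5, suppliers receive £4, Q = 87. (Wedge: Pb − Ps = 16.5.)
Burden on consumers: £7.5; on suppliers: £9. (They sum to £16.5.)
The less price-elastic side of the market bears the larger share of a per-unit tax.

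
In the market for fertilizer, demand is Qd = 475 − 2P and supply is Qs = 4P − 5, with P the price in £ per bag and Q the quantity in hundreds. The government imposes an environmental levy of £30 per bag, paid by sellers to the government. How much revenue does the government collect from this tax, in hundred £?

Without the tax, 475 − 2P = 4P − 5 gives 6P = 480, so P* = £80 and Q* = 315.
With the tax collected from sellers, supply shifts: Qs = 4(P − 30) − 5.
New equilibrium: buyers pay £100, sellers receive £70, Q = 275. (Wedge: Pb − Ps = 30.)
Revenue = t · Q = 30 · 275 = £8250.

Tax revenue = £8250 hundred.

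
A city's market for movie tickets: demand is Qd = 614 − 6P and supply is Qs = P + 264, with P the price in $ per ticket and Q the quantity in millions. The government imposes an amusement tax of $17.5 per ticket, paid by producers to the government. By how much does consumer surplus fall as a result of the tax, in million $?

Before the tax: set 614 − 6P = P + 264 → P* = $50, Q* = 314.
With the tax collected from producers, supply shifts: Qs = (P − 17.5) + 264.
Solving gives Q = 299 with consumers paying $52.5 and producers receiving $35 (the $17.5 wedge).
ΔCS is the trapezoid between Q = 299 and Q = 314 of height $2.5: ½ · (314 + 299) · 2.5 = $766.25.

Consumer surplus falls by $766.25 million.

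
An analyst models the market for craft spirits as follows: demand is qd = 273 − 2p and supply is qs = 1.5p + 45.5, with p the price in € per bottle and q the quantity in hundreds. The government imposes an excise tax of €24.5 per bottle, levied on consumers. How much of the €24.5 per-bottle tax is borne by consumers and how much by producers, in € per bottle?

Consumers bear €10.5 per bottle; producers bear €14 per bottle.

Without the tax, 273 − 2p = 1.5p + 45.5 gives 3.5p = 227.5, so p* = €65 and q* = 143.
With the tax collected from consumers, demand (in seller-price terms) shifts: qd = 273 − 2(p + 24.5).
New equilibrium: consumers pay €75.5, producers receive €51, q = 122. (Wedge: pb − ps = 24.5.)
Burden on consumers: €10.5; on producers: €14. (They sum to €24.5.)
The less price-elastic side of the market bears the larger share of a per-unit tax.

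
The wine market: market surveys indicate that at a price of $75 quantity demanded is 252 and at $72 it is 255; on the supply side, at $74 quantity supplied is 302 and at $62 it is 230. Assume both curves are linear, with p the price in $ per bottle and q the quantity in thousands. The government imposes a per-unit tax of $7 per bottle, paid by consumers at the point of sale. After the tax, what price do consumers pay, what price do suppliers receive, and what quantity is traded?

Demand slope: (255 − 252)/(72 − 75) = -1, so qd = 327 − p.
Supply slope: (230 − 302)/(62 − 74) = 6, so qs = 6p − 142.
Before the tax: set 327 − p = 6p − 142 → p* = $67, q* = 260.
With the tax collected from consumers, demand (in seller-price terms) shifts: qd = 327 − (p + 7).
New equilibrium: consumers pay $73, suppliers receive $66, q = 254. (Wedge: pb − ps = 7.)
The less price-elastic side of the market bears the larger share of a per-unit tax.

Consumers pay $73; suppliers receive $66; quantity = 254.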